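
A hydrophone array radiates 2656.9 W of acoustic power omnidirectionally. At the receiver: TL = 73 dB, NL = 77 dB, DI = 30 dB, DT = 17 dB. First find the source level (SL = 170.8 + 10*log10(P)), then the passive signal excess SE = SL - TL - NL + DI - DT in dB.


Step 1: SL = 170.8 + 10*log10(2656.9) = 205.04 dB
Step 2: SE = SL - TL - NL + DI - DT = 205.04 - 73 - 77 + 30 - 17 = 68.04

68.04 dB


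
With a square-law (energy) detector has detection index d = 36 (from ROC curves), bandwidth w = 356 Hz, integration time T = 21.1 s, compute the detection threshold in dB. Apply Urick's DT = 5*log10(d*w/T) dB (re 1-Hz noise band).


DT = 5*log10(d*w/T) = 5*log10(36 * 356 / 21.1) = 5*log10(607.39) = 13.92

13.92 dB


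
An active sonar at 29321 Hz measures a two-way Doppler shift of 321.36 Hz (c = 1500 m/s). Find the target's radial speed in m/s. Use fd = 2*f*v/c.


From fd = 2*f*v/c, v = c*fd/(2*f) = 1500 * 321.36 / (2*29321) = 8.22

8.22 m/s


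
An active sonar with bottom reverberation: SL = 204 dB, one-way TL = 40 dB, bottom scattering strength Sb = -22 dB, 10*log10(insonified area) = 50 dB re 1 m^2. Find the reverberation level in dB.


RL = SL - 2*TL + Sb + 10*log10(A) = 204 - 2*40 + (-22) + 50 = 152

152 dB


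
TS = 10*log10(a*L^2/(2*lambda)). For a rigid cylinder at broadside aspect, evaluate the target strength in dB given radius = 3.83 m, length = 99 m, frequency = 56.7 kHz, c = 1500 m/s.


58.51 dB


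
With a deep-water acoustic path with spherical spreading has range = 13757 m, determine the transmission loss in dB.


82.77 dB


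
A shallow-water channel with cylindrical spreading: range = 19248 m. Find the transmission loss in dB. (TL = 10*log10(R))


TL = 10*log10(19248) = 42.84

42.84 dB


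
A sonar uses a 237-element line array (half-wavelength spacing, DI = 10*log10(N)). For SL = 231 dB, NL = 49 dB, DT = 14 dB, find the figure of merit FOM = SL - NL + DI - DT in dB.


Step 1: DI = 10*log10(237) = 23.75 dB
Step 2: FOM = SL - NL + DI - DT = 231 - 49 + 23.75 - 14 = 191.75

191.75 dB


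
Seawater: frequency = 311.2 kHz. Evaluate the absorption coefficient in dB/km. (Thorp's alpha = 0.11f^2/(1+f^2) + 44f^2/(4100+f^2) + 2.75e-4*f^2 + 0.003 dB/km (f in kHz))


68.958 dB/km


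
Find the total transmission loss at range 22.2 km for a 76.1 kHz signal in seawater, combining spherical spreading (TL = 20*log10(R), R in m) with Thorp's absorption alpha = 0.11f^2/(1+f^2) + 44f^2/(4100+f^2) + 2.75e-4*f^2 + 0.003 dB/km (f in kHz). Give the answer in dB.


Step 1 (Thorp): alpha = 0.11*5791.21/(1+5791.21) + 44*5791.21/(4100+5791.21) + 2.75e-4*5791.21 + 0.003 = 27.4671 dB/km
Step 2: TL_spread = 20*log10(22200) = 86.93 dB
Step 3: TL_abs = alpha*R = 27.4671 * 22.2 = 609.77 dB
Step 4: TL_total = 86.93 + 609.77 = 696.7

696.7 dB


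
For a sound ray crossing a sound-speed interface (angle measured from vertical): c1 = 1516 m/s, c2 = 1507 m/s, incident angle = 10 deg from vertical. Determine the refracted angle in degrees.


sin(theta2) = (c2/c1)*sin(theta1) = (1507/1516)*sin(10 deg) = 0.17262
theta2 = arcsin(0.17262) = 9.94

9.94 deg


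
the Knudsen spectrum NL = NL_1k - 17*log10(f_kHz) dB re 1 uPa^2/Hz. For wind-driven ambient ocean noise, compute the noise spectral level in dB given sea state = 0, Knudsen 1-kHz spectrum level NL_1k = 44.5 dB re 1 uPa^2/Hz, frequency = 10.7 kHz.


27.0 dB


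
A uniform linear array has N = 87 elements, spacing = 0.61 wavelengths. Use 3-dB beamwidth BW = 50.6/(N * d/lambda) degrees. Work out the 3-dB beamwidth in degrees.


BW = 50.6 / (87 * 0.61) = 50.6 / 53.07 = 0.95

0.95 deg


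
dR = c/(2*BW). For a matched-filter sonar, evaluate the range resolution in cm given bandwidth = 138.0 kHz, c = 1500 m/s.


dR = c/(2*BW) = 1500 / (2 * 138.0e3) = 0.0054 m = 0.54 cm

0.54 cm


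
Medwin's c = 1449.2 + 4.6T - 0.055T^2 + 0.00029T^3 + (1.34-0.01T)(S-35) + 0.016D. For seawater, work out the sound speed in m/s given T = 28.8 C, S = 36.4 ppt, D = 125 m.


1546.46 m/s


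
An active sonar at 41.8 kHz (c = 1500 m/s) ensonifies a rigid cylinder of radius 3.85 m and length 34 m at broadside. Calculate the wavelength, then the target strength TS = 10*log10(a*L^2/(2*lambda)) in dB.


Step 1: lambda = c/f = 1500/41800 = 0.03589 m
Step 2: TS = 10*log10(a*L^2/(2*lambda)) = 10*log10(3.85*34^2/(2*0.03589)) = 47.92

47.92 dB


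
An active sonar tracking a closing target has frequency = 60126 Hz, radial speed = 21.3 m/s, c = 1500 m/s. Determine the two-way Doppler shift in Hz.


fd = 2*f*v/c = 2 * 60126 * 21.3 / 1500 = 1707.58

1707.58 Hz


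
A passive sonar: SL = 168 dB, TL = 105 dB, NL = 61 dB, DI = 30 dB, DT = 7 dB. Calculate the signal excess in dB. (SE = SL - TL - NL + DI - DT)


SE = SL - TL - NL + DI - DT = 168 - 105 - 61 + 30 - 7 = 25

25 dB


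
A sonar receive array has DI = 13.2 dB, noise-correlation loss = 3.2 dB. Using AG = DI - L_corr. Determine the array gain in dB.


AG = DI - L_corr = 13.2 - 3.2 = 10.0

10.0 dB


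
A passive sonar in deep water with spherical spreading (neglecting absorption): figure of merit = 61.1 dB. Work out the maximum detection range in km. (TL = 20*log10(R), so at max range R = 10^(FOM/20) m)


At max range FOM = TL, so 20*log10(R) = 61.1
R = 10^(61.1/20) = 1135.01 m = 1.14 km

1.14 km


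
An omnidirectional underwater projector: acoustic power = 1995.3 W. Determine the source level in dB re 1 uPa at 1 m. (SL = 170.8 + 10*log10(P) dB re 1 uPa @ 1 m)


203.8 dB


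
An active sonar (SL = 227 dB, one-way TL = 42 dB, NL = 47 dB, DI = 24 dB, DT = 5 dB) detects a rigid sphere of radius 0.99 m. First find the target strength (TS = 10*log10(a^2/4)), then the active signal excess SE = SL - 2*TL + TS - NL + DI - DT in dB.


Step 1: TS = 10*log10(0.99^2/4) = -6.11 dB
Step 2: SE = SL - 2*TL + TS - NL + DI - DT = 227 - 2*42 + (-6.11) - 47 + 24 - 5 = 108.89

108.89 dB


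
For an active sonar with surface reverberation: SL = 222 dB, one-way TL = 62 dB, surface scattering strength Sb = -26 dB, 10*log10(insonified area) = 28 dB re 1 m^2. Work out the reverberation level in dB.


RL = SL - 2*TL + Sb + 10*log10(A) = 222 - 2*62 + (-26) + 28 = 100

100 dB


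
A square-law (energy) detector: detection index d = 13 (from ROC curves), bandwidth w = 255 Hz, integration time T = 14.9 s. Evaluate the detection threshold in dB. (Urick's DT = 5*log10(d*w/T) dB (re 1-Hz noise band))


11.74 dB


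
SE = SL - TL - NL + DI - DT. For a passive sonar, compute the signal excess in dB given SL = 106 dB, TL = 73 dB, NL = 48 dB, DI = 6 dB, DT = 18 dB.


-27 dB


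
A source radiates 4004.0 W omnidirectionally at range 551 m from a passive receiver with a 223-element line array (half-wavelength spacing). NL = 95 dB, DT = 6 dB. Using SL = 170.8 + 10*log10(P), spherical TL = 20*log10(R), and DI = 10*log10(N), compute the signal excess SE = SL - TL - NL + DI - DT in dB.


74.48 dB


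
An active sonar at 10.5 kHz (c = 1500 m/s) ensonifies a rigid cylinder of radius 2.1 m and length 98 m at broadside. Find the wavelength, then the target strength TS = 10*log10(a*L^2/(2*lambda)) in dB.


Step 1: lambda = c/f = 1500/10500 = 0.14286 m
Step 2: TS = 10*log10(a*L^2/(2*lambda)) = 10*log10(2.1*98^2/(2*0.14286)) = 48.49

48.49 dB


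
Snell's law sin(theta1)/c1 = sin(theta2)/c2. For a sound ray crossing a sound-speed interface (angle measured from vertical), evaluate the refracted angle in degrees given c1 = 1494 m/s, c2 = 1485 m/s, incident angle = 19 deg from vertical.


18.88 deg


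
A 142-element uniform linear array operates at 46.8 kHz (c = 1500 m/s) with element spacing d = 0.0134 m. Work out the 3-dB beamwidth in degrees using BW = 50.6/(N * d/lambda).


Step 1: lambda = 1500/46800 = 0.03205 m
Step 2: d/lambda = 0.0134/0.03205 = 0.4181
Step 3: BW = 50.6/(N * d/lambda) = 50.6/(142 * 0.4181) = 0.85

0.85 deg


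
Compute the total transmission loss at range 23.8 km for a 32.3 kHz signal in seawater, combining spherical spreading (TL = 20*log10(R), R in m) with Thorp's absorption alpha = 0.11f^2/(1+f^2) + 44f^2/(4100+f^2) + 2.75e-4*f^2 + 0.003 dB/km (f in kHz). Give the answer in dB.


Step 1 (Thorp): alpha = 0.11*1043.29/(1+1043.29) + 44*1043.29/(4100+1043.29) + 2.75e-4*1043.29 + 0.003 = 9.325 dB/km
Step 2: TL_spread = 20*log10(23800) = 87.53 dB
Step 3: TL_abs = alpha*R = 9.325 * 23.8 = 221.94 dB
Step 4: TL_total = 87.53 + 221.94 = 309.47

309.47 dB


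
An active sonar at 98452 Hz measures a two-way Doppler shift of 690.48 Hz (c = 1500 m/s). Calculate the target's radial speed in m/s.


From fd = 2*f*v/c, v = c*fd/(2*f) = 1500 * 690.48 / (2*98452) = 5.26

5.26 m/s


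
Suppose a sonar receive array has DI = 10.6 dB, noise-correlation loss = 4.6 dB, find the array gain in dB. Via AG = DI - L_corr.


AG = DI - L_corr = 10.6 - 4.6 = 6.0

6.0 dB


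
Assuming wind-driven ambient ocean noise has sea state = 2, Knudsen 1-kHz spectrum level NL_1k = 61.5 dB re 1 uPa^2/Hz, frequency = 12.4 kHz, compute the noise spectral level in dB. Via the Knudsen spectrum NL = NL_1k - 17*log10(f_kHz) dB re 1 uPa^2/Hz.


42.91 dB


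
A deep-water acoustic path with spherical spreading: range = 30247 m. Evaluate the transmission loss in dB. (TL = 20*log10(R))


89.61 dB


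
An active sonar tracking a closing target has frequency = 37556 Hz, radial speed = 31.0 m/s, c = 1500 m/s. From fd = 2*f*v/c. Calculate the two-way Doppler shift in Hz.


fd = 2*f*v/c = 2 * 37556 * 31.0 / 1500 = 1552.31

1552.31 Hz


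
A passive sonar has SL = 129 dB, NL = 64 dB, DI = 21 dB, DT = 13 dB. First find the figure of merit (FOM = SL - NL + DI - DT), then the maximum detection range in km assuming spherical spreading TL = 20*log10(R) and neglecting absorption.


Step 1: FOM = SL - NL + DI - DT = 129 - 64 + 21 - 13 = 73 dB
Step 2: at max range FOM = TL = 20*log10(R), so R = 10^(73/20) = 4466.84 m = 4.47 km

4.47 km


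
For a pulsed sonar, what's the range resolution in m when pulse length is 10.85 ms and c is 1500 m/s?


dR = c*tau/2 = 1500 * 10.85e-3 / 2 = 8.1375

8.1375 m


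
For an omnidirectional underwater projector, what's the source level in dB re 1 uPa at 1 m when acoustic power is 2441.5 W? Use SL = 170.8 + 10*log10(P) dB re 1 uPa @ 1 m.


SL = 170.8 + 10*log10(2441.5) = 170.8 + 33.88 = 204.68

204.68 dB


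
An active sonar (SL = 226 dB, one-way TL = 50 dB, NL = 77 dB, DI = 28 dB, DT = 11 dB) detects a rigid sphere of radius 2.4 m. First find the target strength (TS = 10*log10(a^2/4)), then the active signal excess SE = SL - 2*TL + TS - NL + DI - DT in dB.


Step 1: TS = 10*log10(2.4^2/4) = 1.58 dB
Step 2: SE = SL - 2*TL + TS - NL + DI - DT = 226 - 2*50 + (1.58) - 77 + 28 - 11 = 67.58

67.58 dB


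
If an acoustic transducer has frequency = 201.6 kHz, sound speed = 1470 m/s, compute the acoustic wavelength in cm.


lambda = c/f = 1470 / 201600 = 0.0073 m = 0.73 cm

0.73 cm


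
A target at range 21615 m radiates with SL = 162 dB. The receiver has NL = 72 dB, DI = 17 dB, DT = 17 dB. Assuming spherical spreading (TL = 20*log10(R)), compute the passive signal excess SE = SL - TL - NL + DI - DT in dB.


Step 1: TL = 20*log10(21615) = 86.7 dB
Step 2: SE = 162 - 86.7 - 72 + 17 - 17 = 3.3

3.3 dB


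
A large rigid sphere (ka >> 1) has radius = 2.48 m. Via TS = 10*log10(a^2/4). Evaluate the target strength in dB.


TS = 10*log10(2.48^2 / 4) = 10*log10(1.5376) = 1.87

1.87 dB


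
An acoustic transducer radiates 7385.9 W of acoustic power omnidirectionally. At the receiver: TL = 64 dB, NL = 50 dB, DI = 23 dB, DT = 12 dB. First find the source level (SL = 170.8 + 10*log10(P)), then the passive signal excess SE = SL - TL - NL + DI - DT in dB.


Step 1: SL = 170.8 + 10*log10(7385.9) = 209.48 dB
Step 2: SE = SL - TL - NL + DI - DT = 209.48 - 64 - 50 + 23 - 12 = 106.48

106.48 dB


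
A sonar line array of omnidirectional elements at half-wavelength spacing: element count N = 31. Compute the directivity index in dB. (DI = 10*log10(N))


DI = 10*log10(31) = 14.91

14.91 dB


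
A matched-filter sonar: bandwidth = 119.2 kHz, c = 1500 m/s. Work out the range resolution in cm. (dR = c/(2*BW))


dR = c/(2*BW) = 1500 / (2 * 119.2e3) = 0.0063 m = 0.63 cm

0.63 cm


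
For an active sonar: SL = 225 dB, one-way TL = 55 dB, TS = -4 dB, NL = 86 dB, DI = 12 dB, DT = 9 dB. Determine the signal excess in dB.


SE = SL - 2*TL + TS - NL + DI - DT = 225 - 2*55 + (-4) - 86 + 12 - 9 = 28

28 dB


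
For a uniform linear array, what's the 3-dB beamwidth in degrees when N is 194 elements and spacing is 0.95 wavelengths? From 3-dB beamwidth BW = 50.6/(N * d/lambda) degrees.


BW = 50.6 / (194 * 0.95) = 50.6 / 184.3 = 0.27

0.27 deg


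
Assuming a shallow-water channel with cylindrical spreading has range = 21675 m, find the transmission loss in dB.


43.36 dB


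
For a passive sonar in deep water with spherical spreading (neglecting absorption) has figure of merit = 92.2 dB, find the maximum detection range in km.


At max range FOM = TL, so 20*log10(R) = 92.2
R = 10^(92.2/20) = 40738.03 m = 40.74 km

40.74 km


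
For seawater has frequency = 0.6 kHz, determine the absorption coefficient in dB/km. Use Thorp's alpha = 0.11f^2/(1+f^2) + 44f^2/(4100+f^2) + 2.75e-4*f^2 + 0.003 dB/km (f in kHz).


0.036 dB/km


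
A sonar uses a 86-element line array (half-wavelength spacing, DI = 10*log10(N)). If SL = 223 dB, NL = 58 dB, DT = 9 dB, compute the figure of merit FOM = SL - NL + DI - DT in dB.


Step 1: DI = 10*log10(86) = 19.34 dB
Step 2: FOM = SL - NL + DI - DT = 223 - 58 + 19.34 - 9 = 175.34

175.34 dB


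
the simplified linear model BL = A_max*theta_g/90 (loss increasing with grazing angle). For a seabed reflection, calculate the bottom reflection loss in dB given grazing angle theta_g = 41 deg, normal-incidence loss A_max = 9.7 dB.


BL = A_max * theta_g / 90 = 9.7 * 41 / 90 = 4.42

4.42 dB


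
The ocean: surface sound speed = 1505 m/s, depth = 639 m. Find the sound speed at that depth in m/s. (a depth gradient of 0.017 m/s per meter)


c = 1505 + 0.017 * 639 = 1515.863

1515.863 m/s


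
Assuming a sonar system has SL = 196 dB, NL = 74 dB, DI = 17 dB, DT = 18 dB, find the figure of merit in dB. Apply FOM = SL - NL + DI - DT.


FOM = SL - NL + DI - DT = 196 - 74 + 17 - 18 = 121

121 dB


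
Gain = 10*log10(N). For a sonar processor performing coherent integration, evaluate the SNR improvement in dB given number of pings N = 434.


26.37 dB


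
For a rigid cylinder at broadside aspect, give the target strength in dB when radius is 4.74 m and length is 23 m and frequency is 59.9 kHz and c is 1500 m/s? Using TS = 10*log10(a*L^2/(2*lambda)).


lambda = 1500/59900 = 0.02504 m
TS = 10*log10(4.74*23^2/(2*0.02504)) = 47.0

47.0 dB


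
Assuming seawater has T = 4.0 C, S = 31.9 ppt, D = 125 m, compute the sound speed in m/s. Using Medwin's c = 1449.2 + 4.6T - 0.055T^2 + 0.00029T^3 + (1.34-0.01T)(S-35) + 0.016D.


1464.71 m/s


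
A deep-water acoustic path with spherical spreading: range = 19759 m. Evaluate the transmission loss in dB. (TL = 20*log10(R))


85.92 dB


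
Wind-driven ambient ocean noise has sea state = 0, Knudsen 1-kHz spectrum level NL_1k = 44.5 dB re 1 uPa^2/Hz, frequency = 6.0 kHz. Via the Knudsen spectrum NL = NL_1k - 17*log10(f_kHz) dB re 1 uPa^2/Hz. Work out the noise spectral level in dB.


NL = NL_1k - 17*log10(f_kHz) = 44.5 - 17*log10(6.0) = 44.5 - (13.23) = 31.27

31.27 dB


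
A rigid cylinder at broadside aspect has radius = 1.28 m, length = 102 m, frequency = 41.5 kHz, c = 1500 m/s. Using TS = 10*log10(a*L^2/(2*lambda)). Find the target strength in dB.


lambda = 1500/41500 = 0.03614 m
TS = 10*log10(1.28*102^2/(2*0.03614)) = 52.65

52.65 dB


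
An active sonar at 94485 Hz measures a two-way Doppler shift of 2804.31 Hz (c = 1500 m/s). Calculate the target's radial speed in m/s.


From fd = 2*f*v/c, v = c*fd/(2*f) = 1500 * 2804.31 / (2*94485) = 22.26

22.26 m/s


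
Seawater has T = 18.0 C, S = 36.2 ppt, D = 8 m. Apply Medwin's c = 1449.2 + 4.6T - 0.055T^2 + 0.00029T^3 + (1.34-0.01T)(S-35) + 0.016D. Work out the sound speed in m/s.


c = 1449.2 + 4.6*18.0 - 0.055*18.0^2 + 0.00029*18.0^3 + (1.34 - 0.01*18.0)*(36.2 - 35) + 0.016*8 = 1517.39

1517.39 m/s


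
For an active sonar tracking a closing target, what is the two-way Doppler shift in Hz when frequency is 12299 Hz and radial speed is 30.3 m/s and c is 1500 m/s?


fd = 2*f*v/c = 2 * 12299 * 30.3 / 1500 = 496.88

496.88 Hz


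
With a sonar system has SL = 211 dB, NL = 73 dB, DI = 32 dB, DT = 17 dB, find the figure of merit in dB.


FOM = SL - NL + DI - DT = 211 - 73 + 32 - 17 = 153

153 dB


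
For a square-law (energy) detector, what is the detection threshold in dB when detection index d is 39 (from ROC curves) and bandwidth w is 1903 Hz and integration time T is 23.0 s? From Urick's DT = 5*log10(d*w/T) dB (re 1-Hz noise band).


17.54 dB


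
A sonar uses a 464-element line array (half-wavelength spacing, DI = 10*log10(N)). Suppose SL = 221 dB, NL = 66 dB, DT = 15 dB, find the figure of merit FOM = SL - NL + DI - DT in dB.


Step 1: DI = 10*log10(464) = 26.67 dB
Step 2: FOM = SL - NL + DI - DT = 221 - 66 + 26.67 - 15 = 166.67

166.67 dB


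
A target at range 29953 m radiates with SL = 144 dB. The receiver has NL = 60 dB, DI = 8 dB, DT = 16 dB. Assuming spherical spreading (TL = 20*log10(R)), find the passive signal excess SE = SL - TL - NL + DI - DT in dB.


-13.53 dB


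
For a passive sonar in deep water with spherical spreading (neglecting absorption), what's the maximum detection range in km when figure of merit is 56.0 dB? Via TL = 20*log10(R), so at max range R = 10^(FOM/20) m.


At max range FOM = TL, so 20*log10(R) = 56.0
R = 10^(56.0/20) = 630.96 m = 0.63 km

0.63 km


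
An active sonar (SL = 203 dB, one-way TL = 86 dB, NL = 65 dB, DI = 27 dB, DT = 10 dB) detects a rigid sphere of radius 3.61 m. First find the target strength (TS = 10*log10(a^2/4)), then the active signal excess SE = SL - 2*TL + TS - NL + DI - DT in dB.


Step 1: TS = 10*log10(3.61^2/4) = 5.13 dB
Step 2: SE = SL - 2*TL + TS - NL + DI - DT = 203 - 2*86 + (5.13) - 65 + 27 - 10 = -11.87

-11.87 dB


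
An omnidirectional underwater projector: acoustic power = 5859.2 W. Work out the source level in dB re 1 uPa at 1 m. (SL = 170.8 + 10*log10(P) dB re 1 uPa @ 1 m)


208.48 dB


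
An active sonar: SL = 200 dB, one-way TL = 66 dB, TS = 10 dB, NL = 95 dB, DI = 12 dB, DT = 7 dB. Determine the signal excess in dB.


SE = SL - 2*TL + TS - NL + DI - DT = 200 - 2*66 + (10) - 95 + 12 - 7 = -12

-12 dB


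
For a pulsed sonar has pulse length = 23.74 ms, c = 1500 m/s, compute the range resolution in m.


dR = c*tau/2 = 1500 * 23.74e-3 / 2 = 17.805

17.805 m


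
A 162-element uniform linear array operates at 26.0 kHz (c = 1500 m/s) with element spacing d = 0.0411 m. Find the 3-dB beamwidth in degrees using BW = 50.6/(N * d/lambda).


Step 1: lambda = 1500/26000 = 0.05769 m
Step 2: d/lambda = 0.0411/0.05769 = 0.7124
Step 3: BW = 50.6/(N * d/lambda) = 50.6/(162 * 0.7124) = 0.44

0.44 deg


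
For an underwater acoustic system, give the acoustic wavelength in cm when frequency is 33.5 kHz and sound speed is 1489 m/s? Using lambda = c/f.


4.44 cm


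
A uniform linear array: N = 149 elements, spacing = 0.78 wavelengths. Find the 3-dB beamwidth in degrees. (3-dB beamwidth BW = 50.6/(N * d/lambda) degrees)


0.44 deg


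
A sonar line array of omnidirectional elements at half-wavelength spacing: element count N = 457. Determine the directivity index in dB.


26.6 dB


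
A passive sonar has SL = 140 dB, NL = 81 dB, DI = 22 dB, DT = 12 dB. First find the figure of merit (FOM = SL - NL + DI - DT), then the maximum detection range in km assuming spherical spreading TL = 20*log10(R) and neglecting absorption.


Step 1: FOM = SL - NL + DI - DT = 140 - 81 + 22 - 12 = 69 dB
Step 2: at max range FOM = TL = 20*log10(R), so R = 10^(69/20) = 2818.38 m = 2.82 km

2.82 km


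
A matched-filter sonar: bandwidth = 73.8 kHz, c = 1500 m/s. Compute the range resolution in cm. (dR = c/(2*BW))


dR = c/(2*BW) = 1500 / (2 * 73.8e3) = 0.0102 m = 1.02 cm

1.02 cm


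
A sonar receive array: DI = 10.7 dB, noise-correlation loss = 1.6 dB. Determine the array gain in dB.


AG = DI - L_corr = 10.7 - 1.6 = 9.1

9.1 dB


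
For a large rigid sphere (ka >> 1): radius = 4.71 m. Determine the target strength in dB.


TS = 10*log10(4.71^2 / 4) = 10*log10(5.546025) = 7.44

7.44 dB


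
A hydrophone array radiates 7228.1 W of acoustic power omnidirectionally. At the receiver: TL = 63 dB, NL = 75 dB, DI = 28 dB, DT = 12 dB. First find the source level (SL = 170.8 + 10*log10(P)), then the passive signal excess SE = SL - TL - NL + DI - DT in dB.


Step 1: SL = 170.8 + 10*log10(7228.1) = 209.39 dB
Step 2: SE = SL - TL - NL + DI - DT = 209.39 - 63 - 75 + 28 - 12 = 87.39

87.39 dB


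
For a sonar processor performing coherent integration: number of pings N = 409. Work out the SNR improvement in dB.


Gain = 10*log10(409) = 26.12

26.12 dB


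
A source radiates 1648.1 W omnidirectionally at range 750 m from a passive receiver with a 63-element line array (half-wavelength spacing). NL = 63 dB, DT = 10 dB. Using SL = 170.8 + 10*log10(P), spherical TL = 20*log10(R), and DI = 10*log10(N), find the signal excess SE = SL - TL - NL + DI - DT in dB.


Step 1: SL = 170.8 + 10*log10(1648.1) = 202.97 dB
Step 2: TL = 20*log10(750) = 57.5 dB
Step 3: DI = 10*log10(63) = 17.99 dB
Step 4: SE = SL - TL - NL + DI - DT = 202.97 - 57.5 - 63 + 17.99 - 10 = 90.46

90.46 dB


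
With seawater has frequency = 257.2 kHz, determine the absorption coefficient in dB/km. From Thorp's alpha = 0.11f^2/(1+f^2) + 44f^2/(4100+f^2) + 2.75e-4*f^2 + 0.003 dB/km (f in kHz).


59.737 dB/km


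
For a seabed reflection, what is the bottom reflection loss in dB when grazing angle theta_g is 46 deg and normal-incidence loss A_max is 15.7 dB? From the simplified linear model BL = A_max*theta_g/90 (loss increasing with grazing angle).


8.02 dB


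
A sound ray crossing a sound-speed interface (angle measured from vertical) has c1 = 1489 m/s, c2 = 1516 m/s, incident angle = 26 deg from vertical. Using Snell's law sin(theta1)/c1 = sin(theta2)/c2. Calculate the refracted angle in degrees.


sin(theta2) = (c2/c1)*sin(theta1) = (1516/1489)*sin(26 deg) = 0.44632
theta2 = arcsin(0.44632) = 26.51

26.51 deg


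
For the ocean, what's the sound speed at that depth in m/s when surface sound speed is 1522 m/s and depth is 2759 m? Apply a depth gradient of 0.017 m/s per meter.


c = 1522 + 0.017 * 2759 = 1568.903

1568.903 m/s


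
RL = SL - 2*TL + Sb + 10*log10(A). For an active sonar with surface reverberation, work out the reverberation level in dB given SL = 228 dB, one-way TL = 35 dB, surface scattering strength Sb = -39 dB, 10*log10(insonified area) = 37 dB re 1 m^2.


RL = SL - 2*TL + Sb + 10*log10(A) = 228 - 2*35 + (-39) + 37 = 156

156 dB


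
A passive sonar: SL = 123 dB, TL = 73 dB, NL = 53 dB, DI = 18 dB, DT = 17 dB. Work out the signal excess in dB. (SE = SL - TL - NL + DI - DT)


-2 dB


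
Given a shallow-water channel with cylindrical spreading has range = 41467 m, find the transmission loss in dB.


46.18 dB


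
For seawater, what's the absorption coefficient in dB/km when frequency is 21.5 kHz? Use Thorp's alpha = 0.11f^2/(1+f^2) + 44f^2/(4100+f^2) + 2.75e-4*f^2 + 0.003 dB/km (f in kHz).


f^2 = 462.25
alpha = 0.11*462.25/(1+462.25) + 44*462.25/(4100+462.25) + 2.75e-4*462.25 + 0.003 = 4.698

4.698 dB/km


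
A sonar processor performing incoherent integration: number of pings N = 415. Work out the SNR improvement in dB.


Gain = 5*log10(415) = 13.09

13.09 dB


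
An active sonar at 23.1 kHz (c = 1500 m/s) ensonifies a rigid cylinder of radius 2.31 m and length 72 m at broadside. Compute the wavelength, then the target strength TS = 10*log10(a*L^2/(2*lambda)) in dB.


Step 1: lambda = c/f = 1500/23100 = 0.06494 m
Step 2: TS = 10*log10(a*L^2/(2*lambda)) = 10*log10(2.31*72^2/(2*0.06494)) = 49.65

49.65 dB


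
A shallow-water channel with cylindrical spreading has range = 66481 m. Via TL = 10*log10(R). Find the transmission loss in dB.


48.23 dB


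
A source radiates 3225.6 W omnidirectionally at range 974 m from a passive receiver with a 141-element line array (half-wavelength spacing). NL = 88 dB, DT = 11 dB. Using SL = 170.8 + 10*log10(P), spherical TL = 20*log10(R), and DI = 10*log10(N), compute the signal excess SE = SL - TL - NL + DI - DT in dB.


Step 1: SL = 170.8 + 10*log10(3225.6) = 205.89 dB
Step 2: TL = 20*log10(974) = 59.77 dB
Step 3: DI = 10*log10(141) = 21.49 dB
Step 4: SE = SL - TL - NL + DI - DT = 205.89 - 59.77 - 88 + 21.49 - 11 = 68.61

68.61 dB


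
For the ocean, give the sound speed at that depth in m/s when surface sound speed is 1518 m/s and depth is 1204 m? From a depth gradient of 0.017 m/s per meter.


c = 1518 + 0.017 * 1204 = 1538.468

1538.468 m/s


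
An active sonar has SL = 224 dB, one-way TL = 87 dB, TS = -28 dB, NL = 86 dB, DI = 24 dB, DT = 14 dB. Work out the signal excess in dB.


SE = SL - 2*TL + TS - NL + DI - DT = 224 - 2*87 + (-28) - 86 + 24 - 14 = -54

-54 dB


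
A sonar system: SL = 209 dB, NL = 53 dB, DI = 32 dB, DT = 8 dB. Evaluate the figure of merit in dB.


180 dB


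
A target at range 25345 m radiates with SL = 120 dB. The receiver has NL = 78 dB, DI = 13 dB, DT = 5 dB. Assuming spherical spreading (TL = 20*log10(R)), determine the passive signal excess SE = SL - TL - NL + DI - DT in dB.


Step 1: TL = 20*log10(25345) = 88.08 dB
Step 2: SE = 120 - 88.08 - 78 + 13 - 5 = -38.08

-38.08 dB


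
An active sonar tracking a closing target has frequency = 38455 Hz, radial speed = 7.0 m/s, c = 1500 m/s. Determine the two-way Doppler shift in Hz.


358.91 Hz


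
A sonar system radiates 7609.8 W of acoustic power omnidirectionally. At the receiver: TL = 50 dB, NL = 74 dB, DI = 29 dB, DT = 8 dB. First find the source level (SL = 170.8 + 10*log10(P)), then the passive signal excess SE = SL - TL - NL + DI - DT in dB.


Step 1: SL = 170.8 + 10*log10(7609.8) = 209.61 dB
Step 2: SE = SL - TL - NL + DI - DT = 209.61 - 50 - 74 + 29 - 8 = 106.61

106.61 dB


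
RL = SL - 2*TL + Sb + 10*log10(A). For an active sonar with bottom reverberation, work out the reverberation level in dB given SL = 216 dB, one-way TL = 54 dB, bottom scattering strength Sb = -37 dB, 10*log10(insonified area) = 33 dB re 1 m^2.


RL = SL - 2*TL + Sb + 10*log10(A) = 216 - 2*54 + (-37) + 33 = 104

104 dB


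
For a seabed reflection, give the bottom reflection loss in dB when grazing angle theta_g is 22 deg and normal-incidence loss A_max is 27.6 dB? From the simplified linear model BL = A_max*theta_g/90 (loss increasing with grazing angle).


6.75 dB


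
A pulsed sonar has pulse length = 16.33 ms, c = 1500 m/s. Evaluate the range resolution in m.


12.2475 m


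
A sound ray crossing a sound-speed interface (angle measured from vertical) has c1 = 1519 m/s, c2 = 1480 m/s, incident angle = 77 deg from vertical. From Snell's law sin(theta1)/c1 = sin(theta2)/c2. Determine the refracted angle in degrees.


sin(theta2) = (c2/c1)*sin(theta1) = (1480/1519)*sin(77 deg) = 0.94935
theta2 = arcsin(0.94935) = 71.69

71.69 deg


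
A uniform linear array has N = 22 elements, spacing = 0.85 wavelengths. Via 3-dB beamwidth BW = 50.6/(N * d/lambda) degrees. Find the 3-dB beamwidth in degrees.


2.71 deg


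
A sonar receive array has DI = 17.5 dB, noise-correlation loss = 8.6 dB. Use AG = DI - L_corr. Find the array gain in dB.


AG = DI - L_corr = 17.5 - 8.6 = 8.9

8.9 dB


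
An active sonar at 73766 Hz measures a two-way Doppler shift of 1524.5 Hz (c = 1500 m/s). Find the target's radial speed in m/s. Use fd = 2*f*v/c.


15.5 m/s


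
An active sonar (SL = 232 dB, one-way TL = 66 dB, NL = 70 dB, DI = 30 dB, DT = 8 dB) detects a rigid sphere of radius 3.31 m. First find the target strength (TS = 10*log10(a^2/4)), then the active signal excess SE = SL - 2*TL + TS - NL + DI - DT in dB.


Step 1: TS = 10*log10(3.31^2/4) = 4.38 dB
Step 2: SE = SL - 2*TL + TS - NL + DI - DT = 232 - 2*66 + (4.38) - 70 + 30 - 8 = 56.38

56.38 dB


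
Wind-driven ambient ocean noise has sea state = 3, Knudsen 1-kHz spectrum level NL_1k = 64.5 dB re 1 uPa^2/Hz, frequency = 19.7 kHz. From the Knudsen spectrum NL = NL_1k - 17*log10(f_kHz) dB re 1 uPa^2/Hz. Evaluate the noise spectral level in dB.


42.49 dB


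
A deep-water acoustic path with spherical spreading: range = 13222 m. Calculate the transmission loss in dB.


82.43 dB


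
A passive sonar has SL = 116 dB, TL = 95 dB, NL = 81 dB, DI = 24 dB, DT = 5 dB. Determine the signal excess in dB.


SE = SL - TL - NL + DI - DT = 116 - 95 - 81 + 24 - 5 = -41

-41 dB


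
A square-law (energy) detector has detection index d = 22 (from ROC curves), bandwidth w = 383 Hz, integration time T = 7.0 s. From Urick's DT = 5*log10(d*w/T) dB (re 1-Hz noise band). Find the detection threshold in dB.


DT = 5*log10(d*w/T) = 5*log10(22 * 383 / 7.0) = 5*log10(1203.71) = 15.4

15.4 dB


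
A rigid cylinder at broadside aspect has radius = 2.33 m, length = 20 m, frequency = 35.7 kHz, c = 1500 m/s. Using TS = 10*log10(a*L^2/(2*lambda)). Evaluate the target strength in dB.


lambda = 1500/35700 = 0.04202 m
TS = 10*log10(2.33*20^2/(2*0.04202)) = 40.45

40.45 dB


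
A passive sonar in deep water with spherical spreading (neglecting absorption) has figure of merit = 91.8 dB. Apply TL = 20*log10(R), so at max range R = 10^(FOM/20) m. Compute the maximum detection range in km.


38.9 km


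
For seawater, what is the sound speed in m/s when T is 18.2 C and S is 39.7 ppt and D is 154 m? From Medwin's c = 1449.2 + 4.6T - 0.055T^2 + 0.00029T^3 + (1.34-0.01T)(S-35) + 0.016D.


1524.36 m/s


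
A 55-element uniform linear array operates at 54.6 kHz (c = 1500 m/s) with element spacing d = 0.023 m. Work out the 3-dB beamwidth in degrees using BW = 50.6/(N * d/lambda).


Step 1: lambda = 1500/54600 = 0.02747 m
Step 2: d/lambda = 0.023/0.02747 = 0.8373
Step 3: BW = 50.6/(N * d/lambda) = 50.6/(55 * 0.8373) = 1.1

1.1 deg


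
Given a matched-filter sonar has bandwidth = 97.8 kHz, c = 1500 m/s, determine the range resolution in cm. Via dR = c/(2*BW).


0.77 cm


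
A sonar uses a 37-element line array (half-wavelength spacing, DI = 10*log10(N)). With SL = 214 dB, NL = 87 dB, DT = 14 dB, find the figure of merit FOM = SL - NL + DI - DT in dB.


128.68 dB


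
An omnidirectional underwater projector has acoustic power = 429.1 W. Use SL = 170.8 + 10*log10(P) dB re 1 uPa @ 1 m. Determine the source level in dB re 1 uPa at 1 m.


SL = 170.8 + 10*log10(429.1) = 170.8 + 26.33 = 197.13

197.13 dB


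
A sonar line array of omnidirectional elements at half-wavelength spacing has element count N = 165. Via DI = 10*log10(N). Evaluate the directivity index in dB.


DI = 10*log10(165) = 22.17

22.17 dB


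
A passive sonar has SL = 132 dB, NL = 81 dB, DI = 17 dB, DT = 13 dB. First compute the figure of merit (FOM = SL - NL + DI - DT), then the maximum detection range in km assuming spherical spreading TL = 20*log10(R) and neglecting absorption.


Step 1: FOM = SL - NL + DI - DT = 132 - 81 + 17 - 13 = 55 dB
Step 2: at max range FOM = TL = 20*log10(R), so R = 10^(55/20) = 562.34 m = 0.56 km

0.56 km


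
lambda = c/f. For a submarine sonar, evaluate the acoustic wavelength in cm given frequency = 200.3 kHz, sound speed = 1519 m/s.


lambda = c/f = 1519 / 200300 = 0.0076 m = 0.76 cm

0.76 cm


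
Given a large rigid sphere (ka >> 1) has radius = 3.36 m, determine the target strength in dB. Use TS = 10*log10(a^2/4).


TS = 10*log10(3.36^2 / 4) = 10*log10(2.8224) = 4.51

4.51 dB


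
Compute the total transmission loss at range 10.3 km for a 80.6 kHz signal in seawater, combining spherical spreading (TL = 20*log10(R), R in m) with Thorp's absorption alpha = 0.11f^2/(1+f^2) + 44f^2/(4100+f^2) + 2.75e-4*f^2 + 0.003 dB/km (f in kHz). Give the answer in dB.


Step 1 (Thorp): alpha = 0.11*6496.36/(1+6496.36) + 44*6496.36/(4100+6496.36) + 2.75e-4*6496.36 + 0.003 = 28.8748 dB/km
Step 2: TL_spread = 20*log10(10300) = 80.26 dB
Step 3: TL_abs = alpha*R = 28.8748 * 10.3 = 297.41 dB
Step 4: TL_total = 80.26 + 297.41 = 377.67

377.67 dB


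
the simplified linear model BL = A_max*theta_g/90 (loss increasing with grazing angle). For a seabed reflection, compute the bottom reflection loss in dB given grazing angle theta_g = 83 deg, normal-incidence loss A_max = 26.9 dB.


BL = A_max * theta_g / 90 = 26.9 * 83 / 90 = 24.81

24.81 dB


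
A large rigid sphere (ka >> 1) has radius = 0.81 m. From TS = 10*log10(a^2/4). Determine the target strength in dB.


TS = 10*log10(0.81^2 / 4) = 10*log10(0.164025) = -7.85

-7.85 dB


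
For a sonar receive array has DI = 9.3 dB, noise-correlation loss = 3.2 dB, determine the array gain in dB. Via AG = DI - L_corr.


AG = DI - L_corr = 9.3 - 3.2 = 6.1

6.1 dB


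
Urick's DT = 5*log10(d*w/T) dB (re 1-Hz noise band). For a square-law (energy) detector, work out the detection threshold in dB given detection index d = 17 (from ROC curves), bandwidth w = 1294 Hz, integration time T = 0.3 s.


DT = 5*log10(d*w/T) = 5*log10(17 * 1294 / 0.3) = 5*log10(73326.67) = 24.33

24.33 dB


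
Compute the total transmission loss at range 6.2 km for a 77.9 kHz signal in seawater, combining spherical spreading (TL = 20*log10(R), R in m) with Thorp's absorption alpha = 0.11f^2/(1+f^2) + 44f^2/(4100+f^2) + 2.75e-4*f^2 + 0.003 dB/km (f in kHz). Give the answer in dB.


Step 1 (Thorp): alpha = 0.11*6068.41/(1+6068.41) + 44*6068.41/(4100+6068.41) + 2.75e-4*6068.41 + 0.003 = 28.0406 dB/km
Step 2: TL_spread = 20*log10(6200) = 75.85 dB
Step 3: TL_abs = alpha*R = 28.0406 * 6.2 = 173.85 dB
Step 4: TL_total = 75.85 + 173.85 = 249.7

249.7 dB


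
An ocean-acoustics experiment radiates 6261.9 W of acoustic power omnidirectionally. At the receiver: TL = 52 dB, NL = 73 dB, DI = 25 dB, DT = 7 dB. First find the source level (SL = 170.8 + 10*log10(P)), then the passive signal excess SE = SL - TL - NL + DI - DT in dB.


Step 1: SL = 170.8 + 10*log10(6261.9) = 208.77 dB
Step 2: SE = SL - TL - NL + DI - DT = 208.77 - 52 - 73 + 25 - 7 = 101.77

101.77 dB


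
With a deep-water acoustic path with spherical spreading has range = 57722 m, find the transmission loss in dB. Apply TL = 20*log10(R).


95.23 dB


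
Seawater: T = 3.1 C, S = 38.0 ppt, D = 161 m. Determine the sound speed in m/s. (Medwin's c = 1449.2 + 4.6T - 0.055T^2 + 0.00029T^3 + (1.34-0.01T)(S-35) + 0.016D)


c = 1449.2 + 4.6*3.1 - 0.055*3.1^2 + 0.00029*3.1^3 + (1.34 - 0.01*3.1)*(38.0 - 35) + 0.016*161 = 1469.44

1469.44 m/s


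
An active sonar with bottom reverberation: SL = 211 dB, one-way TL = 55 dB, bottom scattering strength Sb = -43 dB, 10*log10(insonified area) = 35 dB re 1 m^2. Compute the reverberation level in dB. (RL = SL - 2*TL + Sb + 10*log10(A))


RL = SL - 2*TL + Sb + 10*log10(A) = 211 - 2*55 + (-43) + 35 = 93

93 dB


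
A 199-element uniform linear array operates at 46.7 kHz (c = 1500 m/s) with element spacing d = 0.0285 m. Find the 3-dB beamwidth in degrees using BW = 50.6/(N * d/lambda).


0.29 deg


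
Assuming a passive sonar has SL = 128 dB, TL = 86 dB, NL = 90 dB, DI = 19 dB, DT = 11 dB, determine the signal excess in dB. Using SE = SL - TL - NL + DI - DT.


SE = SL - TL - NL + DI - DT = 128 - 86 - 90 + 19 - 11 = -40

-40 dB


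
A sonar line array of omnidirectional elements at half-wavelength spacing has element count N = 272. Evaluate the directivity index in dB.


DI = 10*log10(272) = 24.35

24.35 dB


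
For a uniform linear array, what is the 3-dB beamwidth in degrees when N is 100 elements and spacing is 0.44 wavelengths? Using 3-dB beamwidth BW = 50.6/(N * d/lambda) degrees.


1.15 deg


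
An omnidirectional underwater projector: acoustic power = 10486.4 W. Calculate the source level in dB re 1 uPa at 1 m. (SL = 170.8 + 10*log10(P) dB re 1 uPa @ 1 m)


SL = 170.8 + 10*log10(10486.4) = 170.8 + 40.21 = 211.01

211.01 dB


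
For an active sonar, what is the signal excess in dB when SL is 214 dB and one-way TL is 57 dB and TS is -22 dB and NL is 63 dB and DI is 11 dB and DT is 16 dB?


SE = SL - 2*TL + TS - NL + DI - DT = 214 - 2*57 + (-22) - 63 + 11 - 16 = 10

10 dB


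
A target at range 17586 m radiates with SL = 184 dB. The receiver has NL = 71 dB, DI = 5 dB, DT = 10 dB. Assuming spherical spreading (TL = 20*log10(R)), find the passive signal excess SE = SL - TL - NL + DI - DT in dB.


23.1 dB


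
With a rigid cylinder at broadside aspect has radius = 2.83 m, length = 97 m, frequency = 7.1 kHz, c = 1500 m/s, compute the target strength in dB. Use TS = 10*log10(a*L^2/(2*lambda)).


lambda = 1500/7100 = 0.21127 m
TS = 10*log10(2.83*97^2/(2*0.21127)) = 47.99

47.99 dB


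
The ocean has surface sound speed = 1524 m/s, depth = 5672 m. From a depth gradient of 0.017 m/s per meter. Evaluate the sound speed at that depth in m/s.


1620.424 m/s


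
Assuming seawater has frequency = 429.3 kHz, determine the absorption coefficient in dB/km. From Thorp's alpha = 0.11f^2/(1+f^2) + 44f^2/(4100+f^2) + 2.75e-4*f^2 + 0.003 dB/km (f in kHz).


f^2 = 184298.49
alpha = 0.11*184298.49/(1+184298.49) + 44*184298.49/(4100+184298.49) + 2.75e-4*184298.49 + 0.003 = 93.838

93.838 dB/km


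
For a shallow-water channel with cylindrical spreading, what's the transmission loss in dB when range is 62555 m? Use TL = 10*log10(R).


TL = 10*log10(62555) = 47.96

47.96 dB


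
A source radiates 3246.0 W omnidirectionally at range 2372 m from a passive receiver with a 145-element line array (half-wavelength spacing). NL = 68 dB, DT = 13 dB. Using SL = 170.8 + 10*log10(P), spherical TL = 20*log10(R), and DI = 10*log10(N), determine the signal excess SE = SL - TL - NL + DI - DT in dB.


79.02 dB


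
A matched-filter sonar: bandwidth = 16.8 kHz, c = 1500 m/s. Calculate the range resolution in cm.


dR = c/(2*BW) = 1500 / (2 * 16.8e3) = 0.0446 m = 4.46 cm

4.46 cm


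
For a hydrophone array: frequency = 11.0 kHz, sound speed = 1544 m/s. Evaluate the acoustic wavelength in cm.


14.04 cm


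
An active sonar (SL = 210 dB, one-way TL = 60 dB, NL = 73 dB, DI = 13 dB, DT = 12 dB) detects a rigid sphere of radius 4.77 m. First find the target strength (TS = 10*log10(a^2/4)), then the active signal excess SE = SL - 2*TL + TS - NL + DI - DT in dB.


Step 1: TS = 10*log10(4.77^2/4) = 7.55 dB
Step 2: SE = SL - 2*TL + TS - NL + DI - DT = 210 - 2*60 + (7.55) - 73 + 13 - 12 = 25.55

25.55 dB


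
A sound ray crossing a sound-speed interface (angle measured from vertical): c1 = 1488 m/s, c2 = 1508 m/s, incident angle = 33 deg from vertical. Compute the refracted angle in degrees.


sin(theta2) = (c2/c1)*sin(theta1) = (1508/1488)*sin(33 deg) = 0.55196
theta2 = arcsin(0.55196) = 33.5

33.5 deg


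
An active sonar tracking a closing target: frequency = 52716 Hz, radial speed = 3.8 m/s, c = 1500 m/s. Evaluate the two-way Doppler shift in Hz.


fd = 2*f*v/c = 2 * 52716 * 3.8 / 1500 = 267.09

267.09 Hz


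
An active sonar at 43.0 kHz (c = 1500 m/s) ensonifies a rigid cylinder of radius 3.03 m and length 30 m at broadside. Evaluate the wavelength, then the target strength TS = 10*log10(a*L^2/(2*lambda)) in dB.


Step 1: lambda = c/f = 1500/43000 = 0.03488 m
Step 2: TS = 10*log10(a*L^2/(2*lambda)) = 10*log10(3.03*30^2/(2*0.03488)) = 45.92

45.92 dB
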